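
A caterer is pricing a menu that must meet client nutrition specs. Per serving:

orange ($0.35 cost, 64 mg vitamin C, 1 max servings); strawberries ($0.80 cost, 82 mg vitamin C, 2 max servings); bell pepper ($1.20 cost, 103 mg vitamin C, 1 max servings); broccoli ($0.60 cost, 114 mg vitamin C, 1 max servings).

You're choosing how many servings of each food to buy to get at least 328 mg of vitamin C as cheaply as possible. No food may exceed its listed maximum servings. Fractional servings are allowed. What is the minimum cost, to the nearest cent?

$2.41

Cost per mg of vitamin C: broccoli $0.0053, orange $0.0055, strawberries $0.0098, bell pepper $0.0117.
Take 1 serving of broccoli: +114.0 mg vitamin C for $0.60 (total $0.60, still need 214.0 mg).
Take 1 serving of orange: +64.0 mg vitamin C for $0.35 (total $0.95, still need 150.0 mg).
Take 1.829 servings of strawberries: +150.0 mg vitamin C for $1.46 (total $2.41, still need 0.0 mg).
Filling from the cheapest source first is optimal under one linear minimum: $2.41.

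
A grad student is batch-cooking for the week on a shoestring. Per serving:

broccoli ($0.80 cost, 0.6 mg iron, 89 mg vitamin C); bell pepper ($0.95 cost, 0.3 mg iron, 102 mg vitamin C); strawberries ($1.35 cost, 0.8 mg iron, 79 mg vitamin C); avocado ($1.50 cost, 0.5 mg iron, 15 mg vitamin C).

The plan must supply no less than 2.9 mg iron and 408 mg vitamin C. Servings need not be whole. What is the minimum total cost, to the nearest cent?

$3.87

An LP optimum is at a vertex; with two nutrient constraints at most two foods are used. Check each candidate.
broccoli only: max(2.9/0.6, 408/89) = 4.833 servings → $3.87.
bell pepper only: max(2.9/0.3, 408/102) = 9.667 servings → $9.18.
strawberries only: max(2.9/0.8, 408/79) = 5.165 servings → $6.97.
avocado only: max(2.9/0.5, 408/15) = 27.2 servings → $40.80.
broccoli + bell pepper: intersection lies outside the first quadrant.
broccoli + strawberries with both tight: 4.088 servings and 0.5588 servings → $4.03.
broccoli + avocado with both tight: 4.521 servings and 0.3746 servings → $4.18.
bell pepper + strawberries with both tight: 1.68 servings and 2.995 servings → $5.64.
bell pepper + avocado with both tight: 3.452 servings and 3.729 servings → $8.87.
strawberries + avocado: intersection lies outside the first quadrant.
Cheapest feasible corner: $3.87.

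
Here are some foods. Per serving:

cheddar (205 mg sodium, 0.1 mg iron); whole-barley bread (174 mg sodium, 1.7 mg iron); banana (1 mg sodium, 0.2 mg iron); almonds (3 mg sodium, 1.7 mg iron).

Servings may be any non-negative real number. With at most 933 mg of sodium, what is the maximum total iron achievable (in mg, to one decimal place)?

Iron per mg sodium: almonds 0.5667, banana 0.2, whole-barley bread 0.00977, cheddar 0.0004878.
With no serving limits, spend the whole sodium allowance on almonds: 933 mg / 3 mg × 1.7 mg = 528.7 mg.

528.7 mg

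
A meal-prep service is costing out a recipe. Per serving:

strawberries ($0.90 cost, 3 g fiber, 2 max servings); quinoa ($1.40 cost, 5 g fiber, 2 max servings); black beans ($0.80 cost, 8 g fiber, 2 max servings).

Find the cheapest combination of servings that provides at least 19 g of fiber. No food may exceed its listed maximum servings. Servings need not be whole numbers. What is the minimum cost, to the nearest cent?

Cost per g of fiber: black beans $0.1000, quinoa $0.2800, strawberries $0.3000.
Take 2 servings of black beans: +16.0 g fiber for $1.60 (total $1.60, still need 3.0 g).
Take 0.6 servings of quinoa: +3.0 g fiber for $0.84 (total $2.44, still need 0.0 g).
Filling from the cheapest source first is optimal under one linear minimum: $2.44.

$2.44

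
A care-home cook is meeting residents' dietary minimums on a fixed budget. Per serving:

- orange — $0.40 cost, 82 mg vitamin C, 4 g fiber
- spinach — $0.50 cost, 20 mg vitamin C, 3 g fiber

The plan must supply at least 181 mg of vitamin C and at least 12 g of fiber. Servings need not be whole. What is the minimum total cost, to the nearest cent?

$1.20

With two linear requirements the optimum uses one or two foods; enumerate the corners.
orange only: max(181/82, 12/4) = 3 servings → $1.20.
spinach only: max(181/20, 12/3) = 9.05 servings → $4.53.
orange + spinach with both tight: 1.825 servings and 1.566 servings → $1.51.
Cheapest feasible corner: $1.20.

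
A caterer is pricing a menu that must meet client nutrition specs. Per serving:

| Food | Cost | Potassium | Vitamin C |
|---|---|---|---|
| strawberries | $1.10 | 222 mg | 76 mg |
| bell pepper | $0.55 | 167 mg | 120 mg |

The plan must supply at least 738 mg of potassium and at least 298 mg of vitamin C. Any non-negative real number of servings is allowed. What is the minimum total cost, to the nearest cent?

$2.43

strawberries only: max(738/222, 298/76) = 3.921 servings → $4.31.
bell pepper only: max(738/167, 298/120) = 4.419 servings → $2.43.
strawberries + bell pepper with both tight: 2.781 servings and 0.7218 servings → $3.46.
The minimum over all feasible corners is $2.43.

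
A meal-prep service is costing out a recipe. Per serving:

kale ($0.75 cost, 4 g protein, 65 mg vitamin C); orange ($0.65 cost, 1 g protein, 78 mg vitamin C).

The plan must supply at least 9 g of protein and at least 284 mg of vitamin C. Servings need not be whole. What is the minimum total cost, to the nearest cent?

The cheapest plan sits at a corner of the feasible region — with two constraints it uses at most two foods.
kale only: max(9/4, 284/65) = 4.369 servings → $3.28.
orange only: max(9/1, 284/78) = 9 servings → $5.85.
kale + orange with both tight: 1.692 servings and 2.231 servings → $2.72.
The minimum over all feasible corners is $2.72.

$2.72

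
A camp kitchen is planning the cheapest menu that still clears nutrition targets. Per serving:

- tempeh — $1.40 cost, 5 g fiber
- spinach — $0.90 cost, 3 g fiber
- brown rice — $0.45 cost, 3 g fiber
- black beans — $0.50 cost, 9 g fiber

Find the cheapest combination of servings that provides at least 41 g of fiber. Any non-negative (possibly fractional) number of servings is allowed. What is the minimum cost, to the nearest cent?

$2.28

Cost per g of fiber: black beans $0.0556, brown rice $0.1500, tempeh $0.2800, spinach $0.3000.
With no serving limits, use only black beans: 41 g / 9 g = 4.556 servings × $0.50 = $2.28.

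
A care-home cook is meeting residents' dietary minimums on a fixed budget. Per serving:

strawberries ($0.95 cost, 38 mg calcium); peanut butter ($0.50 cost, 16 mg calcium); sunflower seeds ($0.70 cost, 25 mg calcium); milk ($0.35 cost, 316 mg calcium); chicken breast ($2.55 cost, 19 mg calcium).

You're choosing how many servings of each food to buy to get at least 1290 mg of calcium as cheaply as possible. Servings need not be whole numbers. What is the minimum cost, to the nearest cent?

$1.43

Cost per mg of calcium: milk $0.0011, strawberries $0.0250, sunflower seeds $0.0280, peanut butter $0.0312, chicken breast $0.1342.
With no serving limits, use only milk: 1290 mg / 316 mg = 4.082 servings × $0.35 = $1.43.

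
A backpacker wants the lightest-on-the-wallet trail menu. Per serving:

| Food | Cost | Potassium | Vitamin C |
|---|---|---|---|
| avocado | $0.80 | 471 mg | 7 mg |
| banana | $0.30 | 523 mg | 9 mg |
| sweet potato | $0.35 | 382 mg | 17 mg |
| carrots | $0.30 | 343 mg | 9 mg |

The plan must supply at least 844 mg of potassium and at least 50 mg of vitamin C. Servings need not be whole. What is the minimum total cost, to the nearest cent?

For a min-cost LP with two ≥-constraints, a basic feasible solution has at most two positive variables.
avocado only: max(844/471, 50/7) = 7.143 servings → $5.71.
banana only: max(844/523, 50/9) = 5.556 servings → $1.67.
sweet potato only: max(844/382, 50/17) = 2.941 servings → $1.03.
carrots only: max(844/343, 50/9) = 5.556 servings → $1.67.
avocado + banana with both targets exact would need a negative amount; discard.
avocado + sweet potato: the both-tight solution has a negative serving — not a feasible corner.
avocado + carrots with both targets exact would need a negative amount; discard.
banana + sweet potato: the both-tight solution has a negative serving — not a feasible corner.
banana + carrots: the both-tight solution has a negative serving — not a feasible corner.
sweet potato + carrots with both targets exact would need a negative amount; discard.
So the least-cost plan costs $1.03.

$1.03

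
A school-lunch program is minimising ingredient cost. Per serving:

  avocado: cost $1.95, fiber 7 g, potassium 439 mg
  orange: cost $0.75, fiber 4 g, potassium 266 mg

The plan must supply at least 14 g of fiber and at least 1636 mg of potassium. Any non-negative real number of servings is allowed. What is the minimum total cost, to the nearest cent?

Minimising a linear cost over {fiber ≥ 14, potassium ≥ 1636, servings ≥ 0} — the optimum is at a vertex, using one or two foods.
avocado only: max(14/7, 1636/439) = 3.727 servings → $7.27.
orange only: max(14/4, 1636/266) = 6.15 servings → $4.61.
avocado + orange with both targets exact would need a negative amount; discard.
The minimum over all feasible corners is $4.61.

$4.61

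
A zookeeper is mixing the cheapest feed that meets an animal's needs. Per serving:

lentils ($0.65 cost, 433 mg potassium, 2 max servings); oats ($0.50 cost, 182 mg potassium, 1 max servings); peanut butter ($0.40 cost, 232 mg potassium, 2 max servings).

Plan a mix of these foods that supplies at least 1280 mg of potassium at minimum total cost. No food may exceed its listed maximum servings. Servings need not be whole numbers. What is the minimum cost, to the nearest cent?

Cost per mg of potassium: lentils $0.0015, peanut butter $0.0017, oats $0.0027.
Take 2 servings of lentils: +866.0 mg potassium for $1.30 (total $1.30, still need 414.0 mg).
Take 1.784 servings of peanut butter: +414.0 mg potassium for $0.71 (total $2.01, still need 0.0 mg).
Filling from the cheapest source first is optimal under one linear minimum: $2.01.

$2.01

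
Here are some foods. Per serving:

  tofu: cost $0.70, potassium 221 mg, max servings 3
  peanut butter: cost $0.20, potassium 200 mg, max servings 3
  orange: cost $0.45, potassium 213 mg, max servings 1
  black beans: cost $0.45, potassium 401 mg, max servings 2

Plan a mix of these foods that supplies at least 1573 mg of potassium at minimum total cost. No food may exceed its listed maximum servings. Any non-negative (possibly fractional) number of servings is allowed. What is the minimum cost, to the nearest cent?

$1.86

Cost per mg of potassium: peanut butter $0.0010, black beans $0.0011, orange $0.0021, tofu $0.0032.
Take 3 servings of peanut butter: +600.0 mg potassium for $0.60 (total $0.60, still need 973.0 mg).
Take 2 servings of black beans: +802.0 mg potassium for $0.90 (total $1.50, still need 171.0 mg).
Take 0.8028 servings of orange: +171.0 mg potassium for $0.36 (total $1.86, still need 0.0 mg).
Greedy by cheapest-per-mg is optimal for a single linear constraint, so the minimum cost is $1.86.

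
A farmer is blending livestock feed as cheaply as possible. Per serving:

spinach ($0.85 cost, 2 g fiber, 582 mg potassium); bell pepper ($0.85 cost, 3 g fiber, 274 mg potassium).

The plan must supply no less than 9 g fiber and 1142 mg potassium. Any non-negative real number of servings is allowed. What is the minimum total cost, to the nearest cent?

$2.78

For a min-cost LP with two ≥-constraints, a basic feasible solution has at most two positive variables.
spinach only: max(9/2, 1142/582) = 4.5 servings → $3.83.
bell pepper only: max(9/3, 1142/274) = 4.168 servings → $3.54.
spinach + bell pepper with both tight: 0.8013 servings and 2.466 servings → $2.78.
So the least-cost plan costs $2.78.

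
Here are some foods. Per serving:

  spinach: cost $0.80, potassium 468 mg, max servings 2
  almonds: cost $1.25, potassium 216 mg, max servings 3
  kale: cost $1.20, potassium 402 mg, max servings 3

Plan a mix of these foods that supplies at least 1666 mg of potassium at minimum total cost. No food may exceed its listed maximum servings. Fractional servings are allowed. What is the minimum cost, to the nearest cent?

$3.78

Cost per mg of potassium: spinach $0.0017, kale $0.0030, almonds $0.0058.
Take 2 servings of spinach: +936.0 mg potassium for $1.60 (total $1.60, still need 730.0 mg).
Take 1.816 servings of kale: +730.0 mg potassium for $2.18 (total $3.78, still need 0.0 mg).
Filling from the cheapest source first is optimal under one linear minimum: $3.78.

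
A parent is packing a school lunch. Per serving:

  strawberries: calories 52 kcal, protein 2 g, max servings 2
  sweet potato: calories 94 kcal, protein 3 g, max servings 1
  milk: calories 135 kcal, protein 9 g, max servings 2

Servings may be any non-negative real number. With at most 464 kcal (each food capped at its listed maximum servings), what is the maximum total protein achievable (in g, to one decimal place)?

24.9 g

Protein per kcal: milk 0.06667, strawberries 0.03846, sweet potato 0.03191.
Take 2 servings of milk: uses 270 kcal, +18.0 g protein (running total 18.0 g).
Take 2 servings of strawberries: uses 104 kcal, +4.0 g protein (running total 22.0 g).
Take 0.9574 servings of sweet potato: uses 90 kcal, +2.9 g protein (running total 24.9 g).
Greedy by best ratio exhausts the calories allowance optimally: 24.9 g.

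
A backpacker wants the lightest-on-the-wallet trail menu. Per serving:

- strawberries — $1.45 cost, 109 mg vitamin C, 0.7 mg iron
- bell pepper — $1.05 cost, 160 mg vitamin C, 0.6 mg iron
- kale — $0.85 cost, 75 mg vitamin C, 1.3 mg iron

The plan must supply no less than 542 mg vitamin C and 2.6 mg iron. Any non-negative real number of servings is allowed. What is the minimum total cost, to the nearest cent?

$3.76

strawberries only: max(542/109, 2.6/0.7) = 4.972 servings → $7.21.
bell pepper only: max(542/160, 2.6/0.6) = 4.333 servings → $4.55.
kale only: max(542/75, 2.6/1.3) = 7.227 servings → $6.14.
strawberries + bell pepper with both tight: 1.948 servings and 2.06 servings → $4.99.
strawberries + kale with both targets exact would need a negative amount; discard.
bell pepper + kale with both tight: 3.126 servings and 0.5571 servings → $3.76.
The minimum over all feasible corners is $3.76.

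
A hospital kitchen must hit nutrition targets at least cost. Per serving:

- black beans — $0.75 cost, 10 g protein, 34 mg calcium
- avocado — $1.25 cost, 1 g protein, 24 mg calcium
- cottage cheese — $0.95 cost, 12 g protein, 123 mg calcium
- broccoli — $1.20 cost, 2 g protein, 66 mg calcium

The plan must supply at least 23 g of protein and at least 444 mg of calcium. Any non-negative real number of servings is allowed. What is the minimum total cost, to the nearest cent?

For a min-cost LP with two ≥-constraints, a basic feasible solution has at most two positive variables.
black beans only: max(23/10, 444/34) = 13.06 servings → $9.79.
avocado only: max(23/1, 444/24) = 23 servings → $28.75.
cottage cheese only: max(23/12, 444/123) = 3.61 servings → $3.43.
broccoli only: max(23/2, 444/66) = 11.5 servings → $13.80.
black beans + avocado with both tight: 0.5243 servings and 17.76 servings → $22.59.
black beans + cottage cheese: the both-tight solution has a negative serving — not a feasible corner.
black beans + broccoli with both tight: 1.064 servings and 6.179 servings → $8.21.
avocado + cottage cheese with both tight: 15.15 servings and 0.6545 servings → $19.55.
avocado + broccoli: the both-tight solution has a negative serving — not a feasible corner.
cottage cheese + broccoli with both tight: 1.154 servings and 4.577 servings → $6.59.
Cheapest feasible corner: $3.43.

$3.43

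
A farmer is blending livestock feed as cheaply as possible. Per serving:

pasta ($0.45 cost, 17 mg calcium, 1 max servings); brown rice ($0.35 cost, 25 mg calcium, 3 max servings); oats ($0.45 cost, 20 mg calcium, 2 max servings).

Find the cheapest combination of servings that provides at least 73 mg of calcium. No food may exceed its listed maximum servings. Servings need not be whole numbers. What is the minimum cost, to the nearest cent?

Cost per mg of calcium: brown rice $0.0140, oats $0.0225, pasta $0.0265.
Take 2.92 servings of brown rice: +73.0 mg calcium for $1.02 (total $1.02, still need 0.0 mg).
Filling from the cheapest source first is optimal under one linear minimum: $1.02.

$1.02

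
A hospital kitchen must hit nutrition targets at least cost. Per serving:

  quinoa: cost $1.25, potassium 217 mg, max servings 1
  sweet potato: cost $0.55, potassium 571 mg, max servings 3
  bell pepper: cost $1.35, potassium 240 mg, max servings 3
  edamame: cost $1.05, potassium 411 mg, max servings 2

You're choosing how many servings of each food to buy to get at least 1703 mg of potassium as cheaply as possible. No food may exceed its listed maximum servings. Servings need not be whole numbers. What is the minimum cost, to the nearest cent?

Cost per mg of potassium: sweet potato $0.0010, edamame $0.0026, bell pepper $0.0056, quinoa $0.0058.
Take 2.982 servings of sweet potato: +1703.0 mg potassium for $1.64 (total $1.64, still need 0.0 mg).
Greedy by cheapest-per-mg is optimal for a single linear constraint, so the minimum cost is $1.64.

$1.64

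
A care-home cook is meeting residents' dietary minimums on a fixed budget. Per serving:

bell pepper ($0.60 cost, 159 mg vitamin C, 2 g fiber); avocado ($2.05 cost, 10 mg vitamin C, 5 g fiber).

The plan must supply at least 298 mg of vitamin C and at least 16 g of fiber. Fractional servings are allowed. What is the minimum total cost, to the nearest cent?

At the optimum either one food covers both requirements or two foods hit both targets exactly; no other combination can be cheaper.
bell pepper only: max(298/159, 16/2) = 8 servings → $4.80.
avocado only: max(298/10, 16/5) = 29.8 servings → $61.09.
bell pepper + avocado with both tight: 1.716 servings and 2.514 servings → $6.18.
So the least-cost plan costs $4.80.

$4.80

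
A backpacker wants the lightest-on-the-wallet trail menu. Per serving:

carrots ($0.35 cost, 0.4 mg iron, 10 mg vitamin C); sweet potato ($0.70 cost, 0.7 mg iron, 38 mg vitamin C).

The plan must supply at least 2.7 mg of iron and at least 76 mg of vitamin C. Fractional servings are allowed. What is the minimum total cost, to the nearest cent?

$2.40

Minimising a linear cost over {iron ≥ 2.7, vitamin C ≥ 76, servings ≥ 0} — the optimum is at a vertex, using one or two foods.
carrots only: max(2.7/0.4, 76/10) = 7.6 servings → $2.66.
sweet potato only: max(2.7/0.7, 76/38) = 3.857 servings → $2.70.
carrots + sweet potato with both tight: 6.024 servings and 0.4146 servings → $2.40.
Cheapest feasible corner: $2.40.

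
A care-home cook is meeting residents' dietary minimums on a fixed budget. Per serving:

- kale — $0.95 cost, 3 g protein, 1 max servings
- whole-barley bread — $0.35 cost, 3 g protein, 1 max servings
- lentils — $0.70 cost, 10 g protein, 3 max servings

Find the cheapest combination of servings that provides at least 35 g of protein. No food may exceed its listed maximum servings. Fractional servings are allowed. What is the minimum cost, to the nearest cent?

$3.08

Cost per g of protein: lentils $0.0700, whole-barley bread $0.1167, kale $0.3167.
Take 3 servings of lentils: +30.0 g protein for $2.10 (total $2.10, still need 5.0 g).
Take 1 serving of whole-barley bread: +3.0 g protein for $0.35 (total $2.45, still need 2.0 g).
Take 0.6667 servings of kale: +2.0 g protein for $0.63 (total $3.08, still need 0.0 g).
Greedy by cheapest-per-g is optimal for a single linear constraint, so the minimum cost is $3.08.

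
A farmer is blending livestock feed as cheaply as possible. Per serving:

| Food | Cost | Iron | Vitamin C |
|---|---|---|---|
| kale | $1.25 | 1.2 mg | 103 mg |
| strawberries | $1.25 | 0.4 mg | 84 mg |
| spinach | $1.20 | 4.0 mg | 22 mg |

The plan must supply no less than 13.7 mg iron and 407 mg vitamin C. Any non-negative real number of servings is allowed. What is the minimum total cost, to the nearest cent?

$7.17

An LP optimum is at a vertex; with two nutrient constraints at most two foods are used. Check each candidate.
kale only: max(13.7/1.2, 407/103) = 11.42 servings → $14.27.
strawberries only: max(13.7/0.4, 407/84) = 34.25 servings → $42.81.
spinach only: max(13.7/4.0, 407/22) = 18.5 servings → $22.20.
kale + strawberries: the both-tight solution has a negative serving — not a feasible corner.
kale + spinach with both tight: 3.44 servings and 2.393 servings → $7.17.
strawberries + spinach with both tight: 4.054 servings and 3.02 servings → $8.69.
The minimum over all feasible corners is $7.17.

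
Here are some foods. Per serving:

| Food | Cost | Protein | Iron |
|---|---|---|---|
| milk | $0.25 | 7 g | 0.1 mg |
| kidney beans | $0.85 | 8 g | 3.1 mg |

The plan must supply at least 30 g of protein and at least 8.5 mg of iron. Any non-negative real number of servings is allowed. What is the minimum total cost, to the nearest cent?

$2.60

This is a tiny linear program; its minimum lies at a vertex of the feasible set. List the vertices and price them.
milk only: max(30/7, 8.5/0.1) = 85 servings → $21.25.
kidney beans only: max(30/8, 8.5/3.1) = 3.75 servings → $3.19.
milk + kidney beans with both tight: 1.196 servings and 2.703 servings → $2.60.
So the least-cost plan costs $2.60.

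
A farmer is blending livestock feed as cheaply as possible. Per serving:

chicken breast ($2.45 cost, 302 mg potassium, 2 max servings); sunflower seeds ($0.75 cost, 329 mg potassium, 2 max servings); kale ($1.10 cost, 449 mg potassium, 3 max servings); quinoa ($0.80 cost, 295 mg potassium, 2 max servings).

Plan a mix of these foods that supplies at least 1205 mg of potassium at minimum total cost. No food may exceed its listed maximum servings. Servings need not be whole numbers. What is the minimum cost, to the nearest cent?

$2.84

Cost per mg of potassium: sunflower seeds $0.0023, kale $0.0024, quinoa $0.0027, chicken breast $0.0081.
Take 2 servings of sunflower seeds: +658.0 mg potassium for $1.50 (total $1.50, still need 547.0 mg).
Take 1.218 servings of kale: +547.0 mg potassium for $1.34 (total $2.84, still need 0.0 mg).
Greedy by cheapest-per-mg is optimal for a single linear constraint, so the minimum cost is $2.84.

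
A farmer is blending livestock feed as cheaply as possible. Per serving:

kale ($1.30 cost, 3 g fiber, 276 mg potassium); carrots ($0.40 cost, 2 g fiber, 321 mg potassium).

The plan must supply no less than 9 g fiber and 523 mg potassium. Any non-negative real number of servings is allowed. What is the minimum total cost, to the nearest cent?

This is a tiny linear program; its minimum lies at a vertex of the feasible set. List the vertices and price them.
kale only: max(9/3, 523/276) = 3 servings → $3.90.
carrots only: max(9/2, 523/321) = 4.5 servings → $1.80.
kale + carrots: intersection lies outside the first quadrant.
So the least-cost plan costs $1.80.

$1.80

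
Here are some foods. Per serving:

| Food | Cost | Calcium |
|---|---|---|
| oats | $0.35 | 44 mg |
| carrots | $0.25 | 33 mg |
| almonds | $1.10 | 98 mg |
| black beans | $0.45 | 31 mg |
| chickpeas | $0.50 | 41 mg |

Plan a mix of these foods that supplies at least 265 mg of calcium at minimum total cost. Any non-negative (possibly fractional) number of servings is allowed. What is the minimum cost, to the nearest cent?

Cost per mg of calcium: carrots $0.0076, oats $0.0080, almonds $0.0112, chickpeas $0.0122, black beans $0.0145.
With no serving limits, use only carrots: 265 mg / 33 mg = 8.03 servings × $0.25 = $2.01.

$2.01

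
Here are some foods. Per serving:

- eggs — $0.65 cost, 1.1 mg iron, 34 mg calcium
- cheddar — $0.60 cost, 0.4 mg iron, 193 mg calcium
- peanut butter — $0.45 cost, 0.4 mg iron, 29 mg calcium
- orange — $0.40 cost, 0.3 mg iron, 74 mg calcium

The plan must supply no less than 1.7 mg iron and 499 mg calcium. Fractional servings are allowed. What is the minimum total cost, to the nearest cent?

$1.90

eggs only: max(1.7/1.1, 499/34) = 14.68 servings → $9.54.
cheddar only: max(1.7/0.4, 499/193) = 4.25 servings → $2.55.
peanut butter only: max(1.7/0.4, 499/29) = 17.21 servings → $7.74.
orange only: max(1.7/0.3, 499/74) = 6.743 servings → $2.70.
eggs + cheddar with both tight: 0.6467 servings and 2.472 servings → $1.90.
eggs + peanut butter: intersection lies outside the first quadrant.
eggs + orange: the both-tight solution has a negative serving — not a feasible corner.
cheddar + peanut butter with both tight: 2.291 servings and 1.959 servings → $2.26.
cheddar + orange with both tight: 0.8445 servings and 4.541 servings → $2.32.
peanut butter + orange: the both-tight solution has a negative serving — not a feasible corner.
So the least-cost plan costs $1.90.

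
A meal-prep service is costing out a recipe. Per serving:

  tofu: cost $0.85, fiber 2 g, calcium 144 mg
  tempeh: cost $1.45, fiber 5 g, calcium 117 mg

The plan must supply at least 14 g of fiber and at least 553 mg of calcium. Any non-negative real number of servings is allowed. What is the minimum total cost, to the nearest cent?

$4.69

A basic optimal solution has at most two foods positive. Try each food alone and each pair with both targets met exactly.
tofu only: max(14/2, 553/144) = 7 servings → $5.95.
tempeh only: max(14/5, 553/117) = 4.726 servings → $6.85.
tofu + tempeh with both tight: 2.319 servings and 1.872 servings → $4.69.
The minimum over all feasible corners is $4.69.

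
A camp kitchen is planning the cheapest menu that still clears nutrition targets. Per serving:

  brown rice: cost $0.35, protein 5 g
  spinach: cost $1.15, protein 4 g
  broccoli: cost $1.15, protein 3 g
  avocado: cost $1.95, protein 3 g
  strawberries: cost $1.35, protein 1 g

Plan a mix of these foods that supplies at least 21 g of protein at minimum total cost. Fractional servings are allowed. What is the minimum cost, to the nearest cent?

$1.47

Cost per g of protein: brown rice $0.0700, spinach $0.2875, broccoli $0.3833, avocado $0.6500, strawberries $1.3500.
With no serving limits, use only brown rice: 21 g / 5 g = 4.2 servings × $0.35 = $1.47.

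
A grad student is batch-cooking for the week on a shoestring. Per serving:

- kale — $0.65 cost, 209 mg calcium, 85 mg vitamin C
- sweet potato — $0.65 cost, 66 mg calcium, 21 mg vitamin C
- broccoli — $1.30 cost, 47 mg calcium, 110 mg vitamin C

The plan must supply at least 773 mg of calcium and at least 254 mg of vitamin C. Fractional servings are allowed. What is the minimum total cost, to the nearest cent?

$2.40

kale only: max(773/209, 254/85) = 3.699 servings → $2.40.
sweet potato only: max(773/66, 254/21) = 12.1 servings → $7.86.
broccoli only: max(773/47, 254/110) = 16.45 servings → $21.38.
kale + sweet potato with both tight: 0.4349 servings and 10.33 servings → $7.00.
kale + broccoli with both targets exact would need a negative amount; discard.
sweet potato + broccoli with both tight: 11.65 servings and 0.08465 servings → $7.68.
The minimum over all feasible corners is $2.40.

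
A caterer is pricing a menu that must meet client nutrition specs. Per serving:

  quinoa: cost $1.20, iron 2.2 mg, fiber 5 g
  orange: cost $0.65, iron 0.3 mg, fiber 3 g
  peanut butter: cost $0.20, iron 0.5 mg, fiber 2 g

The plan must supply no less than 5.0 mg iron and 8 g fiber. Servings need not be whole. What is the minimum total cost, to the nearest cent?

With two linear requirements the optimum uses one or two foods; enumerate the corners.
quinoa only: max(5.0/2.2, 8/5) = 2.273 servings → $2.73.
orange only: max(5.0/0.3, 8/3) = 16.67 servings → $10.83.
peanut butter only: max(5.0/0.5, 8/2) = 10 servings → $2.00.
quinoa + orange: intersection lies outside the first quadrant.
quinoa + peanut butter: intersection lies outside the first quadrant.
orange + peanut butter: the both-tight solution has a negative serving — not a feasible corner.
So the least-cost plan costs $2.00.

$2.00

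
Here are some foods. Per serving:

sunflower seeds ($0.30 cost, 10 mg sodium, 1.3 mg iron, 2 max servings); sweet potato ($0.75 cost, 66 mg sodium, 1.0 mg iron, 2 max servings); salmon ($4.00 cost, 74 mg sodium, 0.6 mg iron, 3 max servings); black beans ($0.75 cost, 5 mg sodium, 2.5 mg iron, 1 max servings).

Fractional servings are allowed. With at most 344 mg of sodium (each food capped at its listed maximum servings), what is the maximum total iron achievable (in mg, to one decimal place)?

8.6 mg

Iron per mg sodium: black beans 0.5, sunflower seeds 0.13, sweet potato 0.01515, salmon 0.008108.
Take 1 serving of black beans: uses 5 mg sodium, +2.5 mg iron (running total 2.5 mg).
Take 2 servings of sunflower seeds: uses 20 mg sodium, +2.6 mg iron (running total 5.1 mg).
Take 2 servings of sweet potato: uses 132 mg sodium, +2.0 mg iron (running total 7.1 mg).
Take 2.527 servings of salmon: uses 187 mg sodium, +1.5 mg iron (running total 8.6 mg).
Greedy by best ratio exhausts the sodium allowance optimally: 8.6 mg.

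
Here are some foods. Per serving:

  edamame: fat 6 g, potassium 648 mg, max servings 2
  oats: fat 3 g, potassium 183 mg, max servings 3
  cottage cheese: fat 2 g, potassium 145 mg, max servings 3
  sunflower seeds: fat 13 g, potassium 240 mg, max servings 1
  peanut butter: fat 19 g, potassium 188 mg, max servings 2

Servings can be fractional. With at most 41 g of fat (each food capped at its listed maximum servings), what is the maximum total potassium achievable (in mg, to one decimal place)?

Potassium per g fat: edamame 108, cottage cheese 72.5, oats 61, sunflower seeds 18.46, peanut butter 9.895.
Take 2 servings of edamame: uses 12 g fat, +1296.0 mg potassium (running total 1296.0 mg).
Take 3 servings of cottage cheese: uses 6 g fat, +435.0 mg potassium (running total 1731.0 mg).
Take 3 servings of oats: uses 9 g fat, +549.0 mg potassium (running total 2280.0 mg).
Take 1 serving of sunflower seeds: uses 13 g fat, +240.0 mg potassium (running total 2520.0 mg).
Take 0.05263 servings of peanut butter: uses 1 g fat, +9.9 mg potassium (running total 2529.9 mg).
Filling greedily by potassium-per-g fat is optimal for one linear limit, giving 2529.9 mg.

2529.9 mg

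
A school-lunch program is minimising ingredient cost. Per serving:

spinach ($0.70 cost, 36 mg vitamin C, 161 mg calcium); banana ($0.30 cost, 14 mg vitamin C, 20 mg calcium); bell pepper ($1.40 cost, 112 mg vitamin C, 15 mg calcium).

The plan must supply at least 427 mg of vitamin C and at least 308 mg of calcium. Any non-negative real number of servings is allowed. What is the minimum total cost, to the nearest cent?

Check every corner: each single food scaled to meet both minima, and each pair solved so both constraints bind.
spinach only: max(427/36, 308/161) = 11.86 servings → $8.30.
banana only: max(427/14, 308/20) = 30.5 servings → $9.15.
bell pepper only: max(427/112, 308/15) = 20.53 servings → $28.75.
spinach + banana: the both-tight solution has a negative serving — not a feasible corner.
spinach + bell pepper with both tight: 1.606 servings and 3.296 servings → $5.74.
banana + bell pepper with both tight: 13.84 servings and 2.083 servings → $7.07.
The minimum over all feasible corners is $5.74.

$5.74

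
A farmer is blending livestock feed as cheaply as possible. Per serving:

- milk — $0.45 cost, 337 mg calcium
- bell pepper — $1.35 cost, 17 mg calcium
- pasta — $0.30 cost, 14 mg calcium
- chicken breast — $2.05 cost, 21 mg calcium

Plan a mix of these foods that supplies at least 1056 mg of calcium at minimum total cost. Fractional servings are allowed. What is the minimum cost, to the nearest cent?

$1.41

Cost per mg of calcium: milk $0.0013, pasta $0.0214, bell pepper $0.0794, chicken breast $0.0976.
With no serving limits, use only milk: 1056 mg / 337 mg = 3.134 servings × $0.45 = $1.41.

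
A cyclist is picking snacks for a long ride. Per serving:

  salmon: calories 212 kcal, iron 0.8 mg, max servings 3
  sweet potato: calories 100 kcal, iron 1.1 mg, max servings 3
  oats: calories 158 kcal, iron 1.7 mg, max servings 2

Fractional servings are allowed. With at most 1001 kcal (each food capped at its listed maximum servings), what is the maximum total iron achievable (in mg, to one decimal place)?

Iron per kcal: sweet potato 0.011, oats 0.01076, salmon 0.003774.
Take 3 servings of sweet potato: uses 300 kcal, +3.3 mg iron (running total 3.3 mg).
Take 2 servings of oats: uses 316 kcal, +3.4 mg iron (running total 6.7 mg).
Take 1.816 servings of salmon: uses 385 kcal, +1.5 mg iron (running total 8.2 mg).
Filling greedily by iron-per-kcal is optimal for one linear limit, giving 8.2 mg.

8.2 mg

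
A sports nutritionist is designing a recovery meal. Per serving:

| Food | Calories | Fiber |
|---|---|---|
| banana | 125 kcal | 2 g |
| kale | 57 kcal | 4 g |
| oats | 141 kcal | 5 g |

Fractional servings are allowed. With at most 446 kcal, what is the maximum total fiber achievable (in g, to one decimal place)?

Fiber per kcal: kale 0.07018, oats 0.03546, banana 0.016.
With no serving limits, spend the whole calories allowance on kale: 446 kcal / 57 kcal × 4 g = 31.3 g.

31.3 g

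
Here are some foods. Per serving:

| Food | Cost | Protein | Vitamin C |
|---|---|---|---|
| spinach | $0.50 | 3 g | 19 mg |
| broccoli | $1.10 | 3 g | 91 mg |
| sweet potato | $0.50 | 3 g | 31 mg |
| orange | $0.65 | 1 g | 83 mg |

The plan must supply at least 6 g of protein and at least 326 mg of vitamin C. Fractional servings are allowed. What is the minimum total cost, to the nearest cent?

Check every corner: each single food scaled to meet both minima, and each pair solved so both constraints bind.
spinach only: max(6/3, 326/19) = 17.16 servings → $8.58.
broccoli only: max(6/3, 326/91) = 3.582 servings → $3.94.
sweet potato only: max(6/3, 326/31) = 10.52 servings → $5.26.
orange only: max(6/1, 326/83) = 6 servings → $3.90.
spinach + broccoli: intersection lies outside the first quadrant.
spinach + sweet potato with both targets exact would need a negative amount; discard.
spinach + orange with both tight: 0.7478 servings and 3.757 servings → $2.82.
broccoli + sweet potato: intersection lies outside the first quadrant.
broccoli + orange with both tight: 1.089 servings and 2.734 servings → $2.97.
sweet potato + orange with both tight: 0.789 servings and 3.633 servings → $2.76.
So the least-cost plan costs $2.76.

$2.76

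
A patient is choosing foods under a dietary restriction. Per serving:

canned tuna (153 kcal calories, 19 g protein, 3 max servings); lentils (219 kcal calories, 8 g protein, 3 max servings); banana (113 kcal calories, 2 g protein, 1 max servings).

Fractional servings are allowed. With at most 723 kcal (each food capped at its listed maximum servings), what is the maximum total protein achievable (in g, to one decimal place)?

66.6 g

Protein per kcal: canned tuna 0.1242, lentils 0.03653, banana 0.0177.
Take 3 servings of canned tuna: uses 459 kcal, +57.0 g protein (running total 57.0 g).
Take 1.205 servings of lentils: uses 264 kcal, +9.6 g protein (running total 66.6 g).
Filling greedily by protein-per-kcal is optimal for one linear limit, giving 66.6 g.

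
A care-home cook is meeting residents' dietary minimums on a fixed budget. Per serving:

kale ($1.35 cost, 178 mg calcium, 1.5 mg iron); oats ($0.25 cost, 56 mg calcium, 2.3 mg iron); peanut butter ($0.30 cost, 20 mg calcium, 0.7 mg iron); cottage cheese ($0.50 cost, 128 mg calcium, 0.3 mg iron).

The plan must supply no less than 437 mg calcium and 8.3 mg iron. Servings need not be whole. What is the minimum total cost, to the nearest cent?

$1.81

kale only: max(437/178, 8.3/1.5) = 5.533 servings → $7.47.
oats only: max(437/56, 8.3/2.3) = 7.804 servings → $1.95.
peanut butter only: max(437/20, 8.3/0.7) = 21.85 servings → $6.55.
cottage cheese only: max(437/128, 8.3/0.3) = 27.67 servings → $13.83.
kale + oats with both tight: 1.66 servings and 2.526 servings → $2.87.
kale + peanut butter with both tight: 1.479 servings and 8.688 servings → $4.60.
kale + cottage cheese with both targets exact would need a negative amount; discard.
oats + peanut butter with both targets exact would need a negative amount; discard.
oats + cottage cheese with both tight: 3.355 servings and 1.946 servings → $1.81.
peanut butter + cottage cheese with both tight: 11.14 servings and 1.673 servings → $4.18.
Cheapest feasible corner: $1.81.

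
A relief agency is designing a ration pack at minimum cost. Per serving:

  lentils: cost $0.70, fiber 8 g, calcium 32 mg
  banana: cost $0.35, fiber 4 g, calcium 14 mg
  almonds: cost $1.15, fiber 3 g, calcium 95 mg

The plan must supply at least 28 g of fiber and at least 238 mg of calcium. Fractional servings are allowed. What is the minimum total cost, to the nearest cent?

$3.80

lentils only: max(28/8, 238/32) = 7.438 servings → $5.21.
banana only: max(28/4, 238/14) = 17 servings → $5.95.
almonds only: max(28/3, 238/95) = 9.333 servings → $10.73.
lentils + banana: the both-tight solution has a negative serving — not a feasible corner.
lentils + almonds with both tight: 2.931 servings and 1.518 servings → $3.80.
banana + almonds with both tight: 5.757 servings and 1.657 servings → $3.92.
So the least-cost plan costs $3.80.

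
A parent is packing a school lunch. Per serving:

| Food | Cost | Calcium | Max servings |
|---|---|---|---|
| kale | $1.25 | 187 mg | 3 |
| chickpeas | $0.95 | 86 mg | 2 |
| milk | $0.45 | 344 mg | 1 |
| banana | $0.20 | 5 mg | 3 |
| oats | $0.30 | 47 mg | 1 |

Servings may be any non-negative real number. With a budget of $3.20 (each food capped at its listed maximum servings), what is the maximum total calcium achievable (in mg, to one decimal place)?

Calcium per dollar: milk 764.4, oats 156.7, kale 149.6, chickpeas 90.53, banana 25.
Take 1 serving of milk: spends $0.45, +344.0 mg calcium (running total 344.0 mg).
Take 1 serving of oats: spends $0.30, +47.0 mg calcium (running total 391.0 mg).
Take 1.96 servings of kale: spends $2.45, +366.5 mg calcium (running total 757.5 mg).
Greedy by best ratio exhausts the cost allowance optimally: 757.5 mg.

757.5 mg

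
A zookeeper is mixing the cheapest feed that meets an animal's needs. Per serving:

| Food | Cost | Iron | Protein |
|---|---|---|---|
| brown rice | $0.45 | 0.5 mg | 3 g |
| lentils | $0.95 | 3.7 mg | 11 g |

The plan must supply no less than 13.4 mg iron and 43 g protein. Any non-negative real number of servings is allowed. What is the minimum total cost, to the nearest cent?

For a min-cost LP with two ≥-constraints, a basic feasible solution has at most two positive variables.
brown rice only: max(13.4/0.5, 43/3) = 26.8 servings → $12.06.
lentils only: max(13.4/3.7, 43/11) = 3.909 servings → $3.71.
brown rice + lentils with both tight: 2.089 servings and 3.339 servings → $4.11.
So the least-cost plan costs $3.71.

$3.71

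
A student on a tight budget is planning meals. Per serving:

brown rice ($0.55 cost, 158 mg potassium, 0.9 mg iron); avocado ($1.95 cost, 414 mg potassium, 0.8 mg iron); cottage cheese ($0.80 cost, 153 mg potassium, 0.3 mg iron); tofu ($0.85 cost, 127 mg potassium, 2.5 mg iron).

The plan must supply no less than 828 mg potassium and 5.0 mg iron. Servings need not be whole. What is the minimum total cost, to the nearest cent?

At the optimum either one food covers both requirements or two foods hit both targets exactly; no other combination can be cheaper.
brown rice only: max(828/158, 5.0/0.9) = 5.556 servings → $3.06.
avocado only: max(828/414, 5.0/0.8) = 6.25 servings → $12.19.
cottage cheese only: max(828/153, 5.0/0.3) = 16.67 servings → $13.33.
tofu only: max(828/127, 5.0/2.5) = 6.52 servings → $5.54.
brown rice + avocado with both targets exact would need a negative amount; discard.
brown rice + cottage cheese with both targets exact would need a negative amount; discard.
brown rice + tofu with both tight: 5.112 servings and 0.1596 servings → $2.95.
avocado + cottage cheese: the both-tight solution has a negative serving — not a feasible corner.
avocado + tofu with both tight: 1.537 servings and 1.508 servings → $4.28.
cottage cheese + tofu with both tight: 4.167 servings and 1.5 servings → $4.61.
The minimum over all feasible corners is $2.95.

$2.95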